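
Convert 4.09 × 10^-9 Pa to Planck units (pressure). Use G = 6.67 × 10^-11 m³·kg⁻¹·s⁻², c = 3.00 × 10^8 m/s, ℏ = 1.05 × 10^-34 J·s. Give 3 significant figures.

8.74 × 10^-123

Planck pressure: p_P = c⁷/(ℏG²) = 4.68 × 10^113 Pa.
4.09 × 10^-9 / 4.68 × 10^113 = 8.74 × 10^-123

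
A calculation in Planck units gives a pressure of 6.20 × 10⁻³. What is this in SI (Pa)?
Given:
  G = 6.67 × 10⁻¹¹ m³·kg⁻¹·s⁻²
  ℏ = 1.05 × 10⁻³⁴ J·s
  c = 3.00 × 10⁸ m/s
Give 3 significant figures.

One Planck pressure: p_P = c⁷/(ℏG²) = 4.68 × 10¹¹³ Pa.
6.20 × 10⁻³ × 4.68 × 10¹¹³ Pa = 2.90 × 10¹¹¹ Pa

2.90 × 10¹¹¹ Pa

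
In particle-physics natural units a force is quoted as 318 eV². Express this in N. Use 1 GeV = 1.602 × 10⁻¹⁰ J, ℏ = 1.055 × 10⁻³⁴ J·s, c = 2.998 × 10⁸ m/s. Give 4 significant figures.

Force is [E]/[L] = [E]²/(ℏc); restore (ℏc)⁻¹.
1 GeV² → 1/(ℏc) × (1 GeV in J)² = 8.114 × 10⁵ N.
Convert the energy scale: 318 eV² = 3.18 × 10⁻¹⁶ GeV².
Result: 3.18 × 10⁻¹⁶ × 8.114 × 10⁵ = 2.580 × 10⁻¹⁰ N.

2.580 × 10⁻¹⁰ N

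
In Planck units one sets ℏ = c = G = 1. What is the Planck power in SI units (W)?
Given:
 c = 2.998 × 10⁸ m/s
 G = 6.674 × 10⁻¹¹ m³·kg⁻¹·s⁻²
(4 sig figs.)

3.629 × 10⁵² W

P_P = c⁵/G
  = 2.422 × 10⁴² / 6.674 × 10⁻¹¹
  = 3.629 × 10⁵² W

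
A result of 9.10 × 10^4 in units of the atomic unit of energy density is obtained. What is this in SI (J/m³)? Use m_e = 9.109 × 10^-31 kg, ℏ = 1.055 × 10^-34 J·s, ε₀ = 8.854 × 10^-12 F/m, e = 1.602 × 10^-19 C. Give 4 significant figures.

2.666 × 10^18 J/m³

One atomic unit of energy density: u_au = E_h/a₀³ = m_e⁴e¹⁰/((4πε₀)⁵ℏ⁸) = 2.929 × 10^13 J/m³.
9.10 × 10^4 × 2.929 × 10^13 J/m³ = 2.666 × 10^18 J/m³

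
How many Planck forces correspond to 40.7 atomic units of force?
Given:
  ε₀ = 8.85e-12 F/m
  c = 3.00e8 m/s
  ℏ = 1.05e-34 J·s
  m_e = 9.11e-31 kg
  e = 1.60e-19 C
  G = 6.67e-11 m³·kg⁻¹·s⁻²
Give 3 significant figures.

2.79e-50

atomic unit of force: F_au = E_h/a₀ = m_e²e⁶/((4πε₀)³ℏ⁴) = 8.33e-8 N
Planck force: F_P = c⁴/G = 1.21e44 N
40.7 × 8.33e-8 / 1.21e44 = 2.79e-50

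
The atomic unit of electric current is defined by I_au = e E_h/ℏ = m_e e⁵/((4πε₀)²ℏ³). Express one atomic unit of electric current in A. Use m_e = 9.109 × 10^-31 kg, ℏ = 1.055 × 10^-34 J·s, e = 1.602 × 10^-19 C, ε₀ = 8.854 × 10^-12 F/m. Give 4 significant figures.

6.612 × 10^-3 A

I_au = e E_h/ℏ = m_e e⁵/((4πε₀)²ℏ³)
E_h = 4.354 × 10^-18 J
e·E_h/ℏ = 6.612 × 10^-3 A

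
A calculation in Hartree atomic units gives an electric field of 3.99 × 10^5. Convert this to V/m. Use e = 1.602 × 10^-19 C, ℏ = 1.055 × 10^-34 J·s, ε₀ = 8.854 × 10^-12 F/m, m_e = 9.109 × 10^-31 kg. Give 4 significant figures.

One atomic unit of electric field: E_au = E_h/(e a₀) = m_e²e⁵/((4πε₀)³ℏ⁴) = 5.131 × 10^11 V/m.
3.99 × 10^5 × 5.131 × 10^11 V/m = 2.047 × 10^17 V/m

2.047 × 10^17 V/m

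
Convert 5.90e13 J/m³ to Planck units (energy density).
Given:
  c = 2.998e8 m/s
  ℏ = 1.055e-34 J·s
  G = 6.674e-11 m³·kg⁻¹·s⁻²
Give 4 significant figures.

Planck energy density: u_P = c⁷/(ℏG²) = 4.632e113 J/m³.
5.90e13 / 4.632e113 = 1.274e-100

1.274e-100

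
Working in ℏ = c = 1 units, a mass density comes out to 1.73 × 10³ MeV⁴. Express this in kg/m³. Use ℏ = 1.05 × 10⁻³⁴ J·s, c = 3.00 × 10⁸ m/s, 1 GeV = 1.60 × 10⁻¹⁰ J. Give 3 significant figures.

Mass density is [E]/(c²[L]³) = [E]⁴/(ℏ³c⁵).
1 GeV⁴ → 1/(ℏ³c⁵) × (1 GeV in J)⁴ = 2.33 × 10²⁰ kg/m³.
Convert the energy scale: 1.73 × 10³ MeV⁴ = 1.73 × 10⁻⁹ GeV⁴.
Result: 1.73 × 10⁻⁹ × 2.33 × 10²⁰ = 4.03 × 10¹¹ kg/m³.

4.03 × 10¹¹ kg/m³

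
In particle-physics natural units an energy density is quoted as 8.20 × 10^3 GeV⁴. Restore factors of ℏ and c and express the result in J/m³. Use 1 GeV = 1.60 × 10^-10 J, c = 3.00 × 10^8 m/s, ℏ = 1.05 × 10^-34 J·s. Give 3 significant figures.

1.72 × 10^41 J/m³

[E]/[L]³ = [E]⁴/(ℏc)³; restore (ℏc)⁻³.
1 GeV⁴ → 1/(ℏc)³ × (1 GeV in J)⁴ = 2.10 × 10^37 J/m³.
Result: 8.20 × 10^3 × 2.10 × 10^37 = 1.72 × 10^41 J/m³.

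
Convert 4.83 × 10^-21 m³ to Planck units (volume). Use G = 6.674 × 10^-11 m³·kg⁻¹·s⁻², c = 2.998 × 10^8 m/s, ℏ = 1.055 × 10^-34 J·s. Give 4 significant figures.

Planck volume: V_P = (ℏG/c³)^(3/2) = 4.224 × 10^-105 m³.
4.83 × 10^-21 / 4.224 × 10^-105 = 1.143 × 10^84

1.143 × 10^84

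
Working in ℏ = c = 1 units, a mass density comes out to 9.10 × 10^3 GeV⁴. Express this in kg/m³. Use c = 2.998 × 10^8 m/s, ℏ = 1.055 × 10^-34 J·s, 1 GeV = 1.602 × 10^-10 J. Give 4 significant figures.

Mass density is [E]/(c²[L]³) = [E]⁴/(ℏ³c⁵).
1 GeV⁴ → 1/(ℏ³c⁵) × (1 GeV in J)⁴ = 2.316 × 10^20 kg/m³.
Result: 9.10 × 10^3 × 2.316 × 10^20 = 2.108 × 10^24 kg/m³.

2.108 × 10^24 kg/m³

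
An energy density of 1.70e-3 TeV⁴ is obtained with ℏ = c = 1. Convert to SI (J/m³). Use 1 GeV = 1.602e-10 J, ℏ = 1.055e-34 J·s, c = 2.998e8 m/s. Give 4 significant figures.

[E]/[L]³ = [E]⁴/(ℏc)³; restore (ℏc)⁻³.
1 GeV⁴ → 1/(ℏc)³ × (1 GeV in J)⁴ = 2.082e37 J/m³.
Convert the energy scale: 1.70e-3 TeV⁴ = 1.70e9 GeV⁴.
Result: 1.70e9 × 2.082e37 = 3.539e46 J/m³.

3.539e46 J/m³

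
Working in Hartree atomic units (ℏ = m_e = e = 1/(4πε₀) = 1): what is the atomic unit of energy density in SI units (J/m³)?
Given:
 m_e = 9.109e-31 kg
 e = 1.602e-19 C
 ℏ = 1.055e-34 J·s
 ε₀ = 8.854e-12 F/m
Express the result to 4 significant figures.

Dimensional analysis gives u_au = E_h/a₀³ = m_e⁴e¹⁰/((4πε₀)⁵ℏ⁸).
E_h = 4.354e-18 J
a₀ = 5.297e-11 m
E_h/a₀³ = 2.929e13 J/m³

2.929e13 J/m³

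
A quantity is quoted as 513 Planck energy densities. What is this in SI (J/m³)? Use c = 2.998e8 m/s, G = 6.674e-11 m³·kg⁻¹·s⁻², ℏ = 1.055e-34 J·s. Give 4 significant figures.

One Planck energy density: u_P = c⁷/(ℏG²) = 4.632e113 J/m³.
513 × 4.632e113 J/m³ = 2.376e116 J/m³

2.376e116 J/m³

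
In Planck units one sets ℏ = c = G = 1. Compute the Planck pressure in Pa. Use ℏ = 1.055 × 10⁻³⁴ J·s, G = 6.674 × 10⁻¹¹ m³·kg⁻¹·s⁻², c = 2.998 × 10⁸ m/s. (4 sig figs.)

4.632 × 10¹¹³ Pa

p_P = c⁷/(ℏG²)
  = 2.177 × 10⁵⁹ / 4.699 × 10⁻⁵⁵
  = 4.632 × 10¹¹³ Pa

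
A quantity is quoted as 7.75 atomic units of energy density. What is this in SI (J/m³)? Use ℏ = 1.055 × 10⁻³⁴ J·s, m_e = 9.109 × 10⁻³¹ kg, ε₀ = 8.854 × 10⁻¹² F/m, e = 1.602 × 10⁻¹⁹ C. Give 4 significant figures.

2.270 × 10¹⁴ J/m³

One atomic unit of energy density: u_au = E_h/a₀³ = m_e⁴e¹⁰/((4πε₀)⁵ℏ⁸) = 2.929 × 10¹³ J/m³.
7.75 × 2.929 × 10¹³ J/m³ = 2.270 × 10¹⁴ J/m³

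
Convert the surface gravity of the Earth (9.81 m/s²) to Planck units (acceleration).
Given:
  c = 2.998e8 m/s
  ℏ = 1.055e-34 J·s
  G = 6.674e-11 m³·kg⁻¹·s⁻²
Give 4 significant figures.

Planck acceleration: a_P = √(c⁷/(ℏG)) = 5.560e51 m/s².
9.81 / 5.560e51 = 1.764e-51

1.764e-51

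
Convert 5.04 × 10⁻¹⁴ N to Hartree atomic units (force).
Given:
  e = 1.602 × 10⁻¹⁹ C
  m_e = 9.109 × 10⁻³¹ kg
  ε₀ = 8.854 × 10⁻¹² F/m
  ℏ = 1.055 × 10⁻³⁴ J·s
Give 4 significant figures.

atomic unit of force: F_au = E_h/a₀ = m_e²e⁶/((4πε₀)³ℏ⁴) = 8.220 × 10⁻⁸ N.
5.04 × 10⁻¹⁴ / 8.220 × 10⁻⁸ = 6.132 × 10⁻⁷

6.132 × 10⁻⁷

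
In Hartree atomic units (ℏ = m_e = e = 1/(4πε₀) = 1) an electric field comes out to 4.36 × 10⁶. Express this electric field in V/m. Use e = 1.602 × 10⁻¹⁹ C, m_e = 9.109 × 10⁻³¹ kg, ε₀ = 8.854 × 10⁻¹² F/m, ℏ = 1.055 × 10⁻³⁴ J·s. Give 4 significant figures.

2.237 × 10¹⁸ V/m

One atomic unit of electric field: E_au = E_h/(e a₀) = m_e²e⁵/((4πε₀)³ℏ⁴) = 5.131 × 10¹¹ V/m.
4.36 × 10⁶ × 5.131 × 10¹¹ V/m = 2.237 × 10¹⁸ V/m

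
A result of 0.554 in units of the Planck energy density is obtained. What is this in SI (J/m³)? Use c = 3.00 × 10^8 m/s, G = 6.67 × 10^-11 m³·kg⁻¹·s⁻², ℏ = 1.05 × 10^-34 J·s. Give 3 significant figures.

One Planck energy density: u_P = c⁷/(ℏG²) = 4.68 × 10^113 J/m³.
0.554 × 4.68 × 10^113 J/m³ = 2.59 × 10^113 J/m³

2.59 × 10^113 J/m³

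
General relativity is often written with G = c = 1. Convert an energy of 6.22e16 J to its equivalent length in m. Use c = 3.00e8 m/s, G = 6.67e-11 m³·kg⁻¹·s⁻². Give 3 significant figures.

5.12e-28 m

Energy → length via G/c⁴.
6.22e16 J × (G/c⁴) = 5.12e-28 m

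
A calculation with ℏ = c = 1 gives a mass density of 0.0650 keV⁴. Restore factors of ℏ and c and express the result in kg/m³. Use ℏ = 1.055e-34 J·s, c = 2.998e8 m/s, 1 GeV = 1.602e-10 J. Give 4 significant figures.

1.505e-5 kg/m³

Mass density is [E]/(c²[L]³) = [E]⁴/(ℏ³c⁵).
1 GeV⁴ → 1/(ℏ³c⁵) × (1 GeV in J)⁴ = 2.316e20 kg/m³.
Convert the energy scale: 0.0650 keV⁴ = 6.50e-26 GeV⁴.
Result: 6.50e-26 × 2.316e20 = 1.505e-5 kg/m³.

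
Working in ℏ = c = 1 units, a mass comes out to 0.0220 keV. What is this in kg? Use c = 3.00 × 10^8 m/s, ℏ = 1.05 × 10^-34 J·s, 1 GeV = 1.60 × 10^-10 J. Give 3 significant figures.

Mass is [E]/c²; divide by c².
1 GeV → 1/c² × (1 GeV in J) = 1.78 × 10^-27 kg.
Convert the energy scale: 0.0220 keV = 2.20 × 10^-8 GeV.
Result: 2.20 × 10^-8 × 1.78 × 10^-27 = 3.91 × 10^-35 kg.

3.91 × 10^-35 kg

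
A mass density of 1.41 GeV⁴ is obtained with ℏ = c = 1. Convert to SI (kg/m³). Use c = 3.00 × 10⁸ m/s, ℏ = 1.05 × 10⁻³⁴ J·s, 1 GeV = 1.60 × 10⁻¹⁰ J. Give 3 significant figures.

Mass density is [E]/(c²[L]³) = [E]⁴/(ℏ³c⁵).
1 GeV⁴ → 1/(ℏ³c⁵) × (1 GeV in J)⁴ = 2.33 × 10²⁰ kg/m³.
Result: 1.41 × 2.33 × 10²⁰ = 3.28 × 10²⁰ kg/m³.

3.28 × 10²⁰ kg/m³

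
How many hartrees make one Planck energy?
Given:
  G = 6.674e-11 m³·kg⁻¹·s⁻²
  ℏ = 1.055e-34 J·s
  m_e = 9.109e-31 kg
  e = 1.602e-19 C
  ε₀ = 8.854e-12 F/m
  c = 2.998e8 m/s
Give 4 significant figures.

Planck energy: E_P = √(ℏc⁵/G) = 1.957e9 J
hartree: E_h = m_e e⁴/(4πε₀ℏ)² = 4.354e-18 J
ratio = 1.957e9 / 4.354e-18 = 4.494e26

4.494e26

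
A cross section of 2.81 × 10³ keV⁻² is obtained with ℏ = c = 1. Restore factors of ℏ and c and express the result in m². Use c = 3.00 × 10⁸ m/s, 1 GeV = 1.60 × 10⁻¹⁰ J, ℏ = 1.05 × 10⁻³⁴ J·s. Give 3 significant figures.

1.09 × 10⁻¹⁶ m²

Area is [L]² = [E]⁻²·(ℏc)²; restore (ℏc)².
1 GeV⁻² → (ℏc)² × (1 GeV in J)⁻² = 3.88 × 10⁻³² m².
Convert the energy scale: 2.81 × 10³ keV⁻² = 2.81 × 10¹⁵ GeV⁻².
Result: 2.81 × 10¹⁵ × 3.88 × 10⁻³² = 1.09 × 10⁻¹⁶ m².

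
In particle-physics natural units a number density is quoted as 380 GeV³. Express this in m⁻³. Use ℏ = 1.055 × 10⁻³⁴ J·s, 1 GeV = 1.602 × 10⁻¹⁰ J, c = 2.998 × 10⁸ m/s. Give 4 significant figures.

4.938 × 10⁴⁹ m⁻³

Number density is [L]⁻³ = [E]³/(ℏc)³.
1 GeV³ → 1/(ℏc)³ × (1 GeV in J)³ = 1.299 × 10⁴⁷ m⁻³.
Result: 380 × 1.299 × 10⁴⁷ = 4.938 × 10⁴⁹ m⁻³.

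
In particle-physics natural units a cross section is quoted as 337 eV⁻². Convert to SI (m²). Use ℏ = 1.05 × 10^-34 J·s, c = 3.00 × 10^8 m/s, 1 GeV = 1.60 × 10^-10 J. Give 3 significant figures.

1.31 × 10^-11 m²

Area is [L]² = [E]⁻²·(ℏc)²; restore (ℏc)².
1 GeV⁻² → (ℏc)² × (1 GeV in J)⁻² = 3.88 × 10^-32 m².
Convert the energy scale: 337 eV⁻² = 3.37 × 10^20 GeV⁻².
Result: 3.37 × 10^20 × 3.88 × 10^-32 = 1.31 × 10^-11 m².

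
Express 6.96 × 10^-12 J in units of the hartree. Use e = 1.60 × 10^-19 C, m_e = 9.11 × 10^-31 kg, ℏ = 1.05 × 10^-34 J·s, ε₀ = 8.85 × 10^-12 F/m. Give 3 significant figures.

1.59 × 10^6

hartree: E_h = m_e e⁴/(4πε₀ℏ)² = 4.38 × 10^-18 J.
6.96 × 10^-12 / 4.38 × 10^-18 = 1.59 × 10^6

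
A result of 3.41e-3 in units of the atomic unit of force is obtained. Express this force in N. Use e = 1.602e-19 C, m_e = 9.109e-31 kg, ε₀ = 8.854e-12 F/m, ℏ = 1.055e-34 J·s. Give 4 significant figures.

2.803e-10 N

One atomic unit of force: F_au = E_h/a₀ = m_e²e⁶/((4πε₀)³ℏ⁴) = 8.220e-8 N.
3.41e-3 × 8.220e-8 N = 2.803e-10 N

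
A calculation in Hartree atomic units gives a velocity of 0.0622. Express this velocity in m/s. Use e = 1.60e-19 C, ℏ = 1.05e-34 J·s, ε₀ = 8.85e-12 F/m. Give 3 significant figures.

1.36e5 m/s

One atomic unit of velocity: v_au = e²/(4πε₀ℏ) = 2.19e6 m/s.
0.0622 × 2.19e6 m/s = 1.36e5 m/s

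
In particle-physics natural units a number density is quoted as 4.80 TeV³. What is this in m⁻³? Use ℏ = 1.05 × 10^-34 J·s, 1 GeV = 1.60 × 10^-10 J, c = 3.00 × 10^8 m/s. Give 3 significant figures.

Number density is [L]⁻³ = [E]³/(ℏc)³.
1 GeV³ → 1/(ℏc)³ × (1 GeV in J)³ = 1.31 × 10^47 m⁻³.
Convert the energy scale: 4.80 TeV³ = 4.80 × 10^9 GeV³.
Result: 4.80 × 10^9 × 1.31 × 10^47 = 6.29 × 10^56 m⁻³.

6.29 × 10^56 m⁻³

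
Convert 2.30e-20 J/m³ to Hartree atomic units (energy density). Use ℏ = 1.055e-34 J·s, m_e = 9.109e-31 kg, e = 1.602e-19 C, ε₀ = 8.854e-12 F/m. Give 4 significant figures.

atomic unit of energy density: u_au = E_h/a₀³ = m_e⁴e¹⁰/((4πε₀)⁵ℏ⁸) = 2.929e13 J/m³.
2.30e-20 / 2.929e13 = 7.852e-34

7.852e-34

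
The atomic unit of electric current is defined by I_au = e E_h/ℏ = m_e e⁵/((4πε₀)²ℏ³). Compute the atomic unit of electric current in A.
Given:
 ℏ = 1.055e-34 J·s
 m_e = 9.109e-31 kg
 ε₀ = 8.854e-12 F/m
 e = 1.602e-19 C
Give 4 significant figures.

6.612e-3 A

I_au = e E_h/ℏ = m_e e⁵/((4πε₀)²ℏ³)
E_h = 4.354e-18 J
e·E_h/ℏ = 6.612e-3 A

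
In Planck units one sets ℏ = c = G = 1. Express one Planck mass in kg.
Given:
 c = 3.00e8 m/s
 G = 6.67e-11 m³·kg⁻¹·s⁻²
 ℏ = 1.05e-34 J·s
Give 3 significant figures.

2.17e-8 kg

m_P = √(ℏc/G)
  = √(4.72e-16)
  = 2.17e-8 kg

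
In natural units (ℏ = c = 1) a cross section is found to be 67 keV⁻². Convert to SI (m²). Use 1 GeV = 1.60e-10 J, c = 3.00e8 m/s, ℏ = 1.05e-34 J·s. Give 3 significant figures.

2.60e-18 m²

Area is [L]² = [E]⁻²·(ℏc)²; restore (ℏc)².
1 GeV⁻² → (ℏc)² × (1 GeV in J)⁻² = 3.88e-32 m².
Convert the energy scale: 67 keV⁻² = 6.70e13 GeV⁻².
Result: 6.70e13 × 3.88e-32 = 2.60e-18 m².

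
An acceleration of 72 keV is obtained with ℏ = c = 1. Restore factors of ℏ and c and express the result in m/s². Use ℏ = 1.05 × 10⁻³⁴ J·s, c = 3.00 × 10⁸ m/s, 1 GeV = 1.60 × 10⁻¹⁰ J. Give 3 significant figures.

3.29 × 10²⁸ m/s²

Acceleration is [L]/[T]² = c·[E]/ℏ.
1 GeV → c/ℏ × (1 GeV in J) = 4.57 × 10³² m/s².
Convert the energy scale: 72 keV = 7.20 × 10⁻⁵ GeV.
Result: 7.20 × 10⁻⁵ × 4.57 × 10³² = 3.29 × 10²⁸ m/s².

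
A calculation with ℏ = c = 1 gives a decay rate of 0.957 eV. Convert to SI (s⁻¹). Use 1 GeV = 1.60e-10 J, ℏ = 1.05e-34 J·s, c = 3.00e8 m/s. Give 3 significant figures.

A rate is [E]/ℏ; divide by ℏ.
1 GeV → 1/ℏ × (1 GeV in J) = 1.52e24 s⁻¹.
Convert the energy scale: 0.957 eV = 9.57e-10 GeV.
Result: 9.57e-10 × 1.52e24 = 1.46e15 s⁻¹.

1.46e15 s⁻¹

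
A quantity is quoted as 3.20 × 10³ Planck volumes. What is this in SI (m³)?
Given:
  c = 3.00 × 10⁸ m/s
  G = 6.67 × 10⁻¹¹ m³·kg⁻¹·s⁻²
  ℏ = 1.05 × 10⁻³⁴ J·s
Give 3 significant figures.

One Planck volume: V_P = (ℏG/c³)^(3/2) = 4.18 × 10⁻¹⁰⁵ m³.
3.20 × 10³ × 4.18 × 10⁻¹⁰⁵ m³ = 1.34 × 10⁻¹⁰¹ m³

1.34 × 10⁻¹⁰¹ m³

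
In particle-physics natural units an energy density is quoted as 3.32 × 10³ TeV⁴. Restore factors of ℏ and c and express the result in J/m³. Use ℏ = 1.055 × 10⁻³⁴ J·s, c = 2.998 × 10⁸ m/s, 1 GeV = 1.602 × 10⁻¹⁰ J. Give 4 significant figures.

[E]/[L]³ = [E]⁴/(ℏc)³; restore (ℏc)⁻³.
1 GeV⁴ → 1/(ℏc)³ × (1 GeV in J)⁴ = 2.082 × 10³⁷ J/m³.
Convert the energy scale: 3.32 × 10³ TeV⁴ = 3.32 × 10¹⁵ GeV⁴.
Result: 3.32 × 10¹⁵ × 2.082 × 10³⁷ = 6.911 × 10⁵² J/m³.

6.911 × 10⁵² J/m³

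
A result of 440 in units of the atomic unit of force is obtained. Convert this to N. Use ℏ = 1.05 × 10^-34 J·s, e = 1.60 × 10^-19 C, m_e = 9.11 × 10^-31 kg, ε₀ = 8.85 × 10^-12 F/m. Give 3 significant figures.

3.66 × 10^-5 N

One atomic unit of force: F_au = E_h/a₀ = m_e²e⁶/((4πε₀)³ℏ⁴) = 8.33 × 10^-8 N.
440 × 8.33 × 10^-8 N = 3.66 × 10^-5 N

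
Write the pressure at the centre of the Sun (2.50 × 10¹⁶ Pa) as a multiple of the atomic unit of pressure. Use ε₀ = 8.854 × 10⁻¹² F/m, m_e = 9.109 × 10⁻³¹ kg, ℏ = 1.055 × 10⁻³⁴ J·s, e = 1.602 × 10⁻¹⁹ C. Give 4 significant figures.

853.5

atomic unit of pressure: P_au = E_h/a₀³ = m_e⁴e¹⁰/((4πε₀)⁵ℏ⁸) = 2.929 × 10¹³ Pa.
2.50 × 10¹⁶ / 2.929 × 10¹³ = 853.5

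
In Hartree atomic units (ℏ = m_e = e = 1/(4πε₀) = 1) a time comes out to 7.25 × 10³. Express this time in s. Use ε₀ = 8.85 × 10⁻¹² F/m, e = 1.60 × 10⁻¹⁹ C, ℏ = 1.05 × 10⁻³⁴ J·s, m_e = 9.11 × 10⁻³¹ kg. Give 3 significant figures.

1.74 × 10⁻¹³ s

One atomic unit of time: τ_au = (4πε₀)²ℏ³/(m_e e⁴) = 2.40 × 10⁻¹⁷ s.
7.25 × 10³ × 2.40 × 10⁻¹⁷ s = 1.74 × 10⁻¹³ s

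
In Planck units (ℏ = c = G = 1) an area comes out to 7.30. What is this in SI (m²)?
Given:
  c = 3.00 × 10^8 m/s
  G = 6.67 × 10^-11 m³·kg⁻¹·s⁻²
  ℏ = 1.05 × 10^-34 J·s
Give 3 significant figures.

1.89 × 10^-69 m²

One Planck area: A_P = ℏG/c³ = 2.59 × 10^-70 m².
7.30 × 2.59 × 10^-70 m² = 1.89 × 10^-69 m²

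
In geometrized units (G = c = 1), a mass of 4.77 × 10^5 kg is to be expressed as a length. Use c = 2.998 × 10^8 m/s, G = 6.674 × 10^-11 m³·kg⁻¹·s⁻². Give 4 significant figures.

In G = c = 1 units mass has dimensions of length; the conversion factor is G/c².
4.77 × 10^5 kg × (G/c²) = 3.542 × 10^-22 m

3.542 × 10^-22 m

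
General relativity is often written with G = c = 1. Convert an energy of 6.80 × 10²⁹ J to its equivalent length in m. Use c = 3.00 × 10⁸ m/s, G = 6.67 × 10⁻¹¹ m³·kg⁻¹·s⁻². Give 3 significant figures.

5.60 × 10⁻¹⁵ m

Energy → length via G/c⁴.
6.80 × 10²⁹ J × (G/c⁴) = 5.60 × 10⁻¹⁵ m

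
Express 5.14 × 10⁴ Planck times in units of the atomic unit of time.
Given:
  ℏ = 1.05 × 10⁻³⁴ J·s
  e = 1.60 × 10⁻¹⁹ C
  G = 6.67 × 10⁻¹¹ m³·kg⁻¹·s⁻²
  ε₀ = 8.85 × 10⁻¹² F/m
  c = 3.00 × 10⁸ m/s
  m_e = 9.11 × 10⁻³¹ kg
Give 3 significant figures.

1.15 × 10⁻²²

Planck time: t_P = √(ℏG/c⁵) = 5.37 × 10⁻⁴⁴ s
atomic unit of time: τ_au = (4πε₀)²ℏ³/(m_e e⁴) = 2.40 × 10⁻¹⁷ s
5.14 × 10⁴ × 5.37 × 10⁻⁴⁴ / 2.40 × 10⁻¹⁷ = 1.15 × 10⁻²²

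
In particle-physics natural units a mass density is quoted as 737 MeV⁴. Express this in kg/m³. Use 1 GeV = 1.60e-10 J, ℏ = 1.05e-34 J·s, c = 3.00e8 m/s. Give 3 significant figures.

1.72e11 kg/m³

Mass density is [E]/(c²[L]³) = [E]⁴/(ℏ³c⁵).
1 GeV⁴ → 1/(ℏ³c⁵) × (1 GeV in J)⁴ = 2.33e20 kg/m³.
Convert the energy scale: 737 MeV⁴ = 7.37e-10 GeV⁴.
Result: 7.37e-10 × 2.33e20 = 1.72e11 kg/m³.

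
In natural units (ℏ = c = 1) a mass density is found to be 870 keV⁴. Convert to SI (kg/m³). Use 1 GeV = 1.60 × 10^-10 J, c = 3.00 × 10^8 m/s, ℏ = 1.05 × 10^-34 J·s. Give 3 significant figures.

Mass density is [E]/(c²[L]³) = [E]⁴/(ℏ³c⁵).
1 GeV⁴ → 1/(ℏ³c⁵) × (1 GeV in J)⁴ = 2.33 × 10^20 kg/m³.
Convert the energy scale: 870 keV⁴ = 8.70 × 10^-22 GeV⁴.
Result: 8.70 × 10^-22 × 2.33 × 10^20 = 0.203 kg/m³.

0.203 kg/m³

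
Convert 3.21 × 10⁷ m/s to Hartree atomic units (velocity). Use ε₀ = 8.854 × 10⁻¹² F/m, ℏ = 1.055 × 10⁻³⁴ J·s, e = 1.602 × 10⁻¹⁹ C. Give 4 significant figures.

14.68

atomic unit of velocity: v_au = e²/(4πε₀ℏ) = 2.186 × 10⁶ m/s.
3.21 × 10⁷ / 2.186 × 10⁶ = 14.68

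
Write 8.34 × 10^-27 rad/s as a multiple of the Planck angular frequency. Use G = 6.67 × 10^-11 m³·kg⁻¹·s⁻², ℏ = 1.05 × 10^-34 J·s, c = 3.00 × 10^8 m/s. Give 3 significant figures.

Planck angular frequency: ω_P = √(c⁵/(ℏG)) = 1.86 × 10^43 rad/s.
8.34 × 10^-27 / 1.86 × 10^43 = 4.48 × 10^-70

4.48 × 10^-70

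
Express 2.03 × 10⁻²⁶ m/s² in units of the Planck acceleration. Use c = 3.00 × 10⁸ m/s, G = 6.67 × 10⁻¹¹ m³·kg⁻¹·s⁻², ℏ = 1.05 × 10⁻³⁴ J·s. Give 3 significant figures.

Planck acceleration: a_P = √(c⁷/(ℏG)) = 5.59 × 10⁵¹ m/s².
2.03 × 10⁻²⁶ / 5.59 × 10⁵¹ = 3.63 × 10⁻⁷⁸

3.63 × 10⁻⁷⁸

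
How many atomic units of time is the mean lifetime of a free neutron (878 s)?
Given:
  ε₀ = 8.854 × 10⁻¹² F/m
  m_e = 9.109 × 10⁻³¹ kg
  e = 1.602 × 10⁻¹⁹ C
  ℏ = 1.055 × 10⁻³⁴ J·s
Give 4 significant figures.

3.624 × 10¹⁹

atomic unit of time: τ_au = (4πε₀)²ℏ³/(m_e e⁴) = 2.423 × 10⁻¹⁷ s.
878 / 2.423 × 10⁻¹⁷ = 3.624 × 10¹⁹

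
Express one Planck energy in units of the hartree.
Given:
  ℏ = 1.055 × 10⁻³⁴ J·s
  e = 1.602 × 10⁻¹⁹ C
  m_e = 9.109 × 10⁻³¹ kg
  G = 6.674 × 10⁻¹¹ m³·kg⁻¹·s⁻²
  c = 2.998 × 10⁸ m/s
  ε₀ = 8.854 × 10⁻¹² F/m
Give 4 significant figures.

Planck energy: E_P = √(ℏc⁵/G) = 1.957 × 10⁹ J
hartree: E_h = m_e e⁴/(4πε₀ℏ)² = 4.354 × 10⁻¹⁸ J
ratio = 1.957 × 10⁹ / 4.354 × 10⁻¹⁸ = 4.494 × 10²⁶

4.494 × 10²⁶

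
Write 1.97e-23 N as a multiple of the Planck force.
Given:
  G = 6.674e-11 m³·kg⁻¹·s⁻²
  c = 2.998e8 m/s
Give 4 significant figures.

1.628e-67

Planck force: F_P = c⁴/G = 1.210e44 N.
1.97e-23 / 1.210e44 = 1.628e-67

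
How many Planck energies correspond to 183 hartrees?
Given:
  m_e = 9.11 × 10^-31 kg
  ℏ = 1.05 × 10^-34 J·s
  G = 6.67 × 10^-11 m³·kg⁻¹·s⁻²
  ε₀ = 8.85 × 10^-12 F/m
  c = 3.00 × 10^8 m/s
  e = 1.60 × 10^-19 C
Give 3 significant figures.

4.10 × 10^-25

hartree: E_h = m_e e⁴/(4πε₀ℏ)² = 4.38 × 10^-18 J
Planck energy: E_P = √(ℏc⁵/G) = 1.96 × 10^9 J
183 × 4.38 × 10^-18 / 1.96 × 10^9 = 4.10 × 10^-25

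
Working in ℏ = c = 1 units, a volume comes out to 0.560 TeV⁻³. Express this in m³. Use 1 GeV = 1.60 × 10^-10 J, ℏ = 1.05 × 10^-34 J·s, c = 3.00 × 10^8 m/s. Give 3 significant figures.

4.27 × 10^-57 m³

Volume is [L]³ = [E]⁻³·(ℏc)³.
1 GeV⁻³ → (ℏc)³ × (1 GeV in J)⁻³ = 7.63 × 10^-48 m³.
Convert the energy scale: 0.560 TeV⁻³ = 5.60 × 10^-10 GeV⁻³.
Result: 5.60 × 10^-10 × 7.63 × 10^-48 = 4.27 × 10^-57 m³.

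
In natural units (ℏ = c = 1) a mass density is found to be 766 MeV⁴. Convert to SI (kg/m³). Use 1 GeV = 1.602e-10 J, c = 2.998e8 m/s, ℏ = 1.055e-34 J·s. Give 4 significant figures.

1.774e11 kg/m³

Mass density is [E]/(c²[L]³) = [E]⁴/(ℏ³c⁵).
1 GeV⁴ → 1/(ℏ³c⁵) × (1 GeV in J)⁴ = 2.316e20 kg/m³.
Convert the energy scale: 766 MeV⁴ = 7.66e-10 GeV⁴.
Result: 7.66e-10 × 2.316e20 = 1.774e11 kg/m³.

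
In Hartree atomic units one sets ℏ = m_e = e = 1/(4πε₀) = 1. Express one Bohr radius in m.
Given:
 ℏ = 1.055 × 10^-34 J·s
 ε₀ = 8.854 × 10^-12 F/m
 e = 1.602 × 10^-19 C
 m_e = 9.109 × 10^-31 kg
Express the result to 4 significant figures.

a₀ = 4πε₀ℏ²/(m_e e²)
  = 1.238 × 10^-78 / 2.338 × 10^-68
  = 5.297 × 10^-11 m

5.297 × 10^-11 m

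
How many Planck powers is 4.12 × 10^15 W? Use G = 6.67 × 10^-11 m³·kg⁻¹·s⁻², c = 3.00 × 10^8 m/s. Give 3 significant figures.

Planck power: P_P = c⁵/G = 3.64 × 10^52 W.
4.12 × 10^15 / 3.64 × 10^52 = 1.13 × 10^-37

1.13 × 10^-37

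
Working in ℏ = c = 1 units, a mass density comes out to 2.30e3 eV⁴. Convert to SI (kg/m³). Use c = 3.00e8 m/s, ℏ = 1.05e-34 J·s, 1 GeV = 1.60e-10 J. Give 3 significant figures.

Mass density is [E]/(c²[L]³) = [E]⁴/(ℏ³c⁵).
1 GeV⁴ → 1/(ℏ³c⁵) × (1 GeV in J)⁴ = 2.33e20 kg/m³.
Convert the energy scale: 2.30e3 eV⁴ = 2.30e-33 GeV⁴.
Result: 2.30e-33 × 2.33e20 = 5.36e-13 kg/m³.

5.36e-13 kg/m³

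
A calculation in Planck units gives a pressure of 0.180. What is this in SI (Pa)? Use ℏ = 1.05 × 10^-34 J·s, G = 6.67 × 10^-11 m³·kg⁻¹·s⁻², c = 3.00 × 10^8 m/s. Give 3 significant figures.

One Planck pressure: p_P = c⁷/(ℏG²) = 4.68 × 10^113 Pa.
0.180 × 4.68 × 10^113 Pa = 8.43 × 10^112 Pa

8.43 × 10^112 Pa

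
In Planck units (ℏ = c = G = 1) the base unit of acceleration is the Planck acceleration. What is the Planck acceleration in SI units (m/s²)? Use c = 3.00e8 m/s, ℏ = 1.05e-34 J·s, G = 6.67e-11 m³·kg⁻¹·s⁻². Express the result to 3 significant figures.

5.59e51 m/s²

a_P = √(c⁷/(ℏG))
  = √(3.12e103)
  = 5.59e51 m/s²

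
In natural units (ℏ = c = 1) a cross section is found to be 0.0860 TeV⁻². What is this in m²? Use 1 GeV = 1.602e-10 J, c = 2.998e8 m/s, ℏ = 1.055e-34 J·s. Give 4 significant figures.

Area is [L]² = [E]⁻²·(ℏc)²; restore (ℏc)².
1 GeV⁻² → (ℏc)² × (1 GeV in J)⁻² = 3.898e-32 m².
Convert the energy scale: 0.0860 TeV⁻² = 8.60e-8 GeV⁻².
Result: 8.60e-8 × 3.898e-32 = 3.352e-39 m².

3.352e-39 m²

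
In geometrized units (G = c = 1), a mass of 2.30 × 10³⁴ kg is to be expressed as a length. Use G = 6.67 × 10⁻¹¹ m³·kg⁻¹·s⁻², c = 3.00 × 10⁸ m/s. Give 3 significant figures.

In G = c = 1 units mass has dimensions of length; the conversion factor is G/c².
2.30 × 10³⁴ kg × (G/c²) = 1.70 × 10⁷ m

1.70 × 10⁷ m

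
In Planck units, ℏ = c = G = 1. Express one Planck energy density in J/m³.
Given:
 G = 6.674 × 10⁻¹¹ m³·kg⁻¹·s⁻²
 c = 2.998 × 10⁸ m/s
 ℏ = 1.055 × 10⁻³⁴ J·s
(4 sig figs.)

Dimensional analysis gives u_P = c⁷/(ℏG²).
  = 2.177 × 10⁵⁹ / 4.699 × 10⁻⁵⁵
  = 4.632 × 10¹¹³ J/m³

4.632 × 10¹¹³ J/m³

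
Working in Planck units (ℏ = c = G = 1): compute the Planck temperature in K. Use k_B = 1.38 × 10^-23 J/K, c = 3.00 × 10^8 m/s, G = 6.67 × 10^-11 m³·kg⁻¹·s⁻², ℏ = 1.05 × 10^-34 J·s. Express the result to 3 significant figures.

Dimensional analysis gives T_P = √(ℏc⁵/G) / k_B.
  = √(3.83 × 10^18) × 7.25 × 10^22
  = 1.42 × 10^32 K

1.42 × 10^32 K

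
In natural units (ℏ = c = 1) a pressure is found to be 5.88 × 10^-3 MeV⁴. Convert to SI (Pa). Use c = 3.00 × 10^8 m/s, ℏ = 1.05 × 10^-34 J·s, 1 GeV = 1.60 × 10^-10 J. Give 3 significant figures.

1.23 × 10^23 Pa

Pressure is [E]/[L]³ = [E]⁴/(ℏc)³.
1 GeV⁴ → 1/(ℏc)³ × (1 GeV in J)⁴ = 2.10 × 10^37 Pa.
Convert the energy scale: 5.88 × 10^-3 MeV⁴ = 5.88 × 10^-15 GeV⁴.
Result: 5.88 × 10^-15 × 2.10 × 10^37 = 1.23 × 10^23 Pa.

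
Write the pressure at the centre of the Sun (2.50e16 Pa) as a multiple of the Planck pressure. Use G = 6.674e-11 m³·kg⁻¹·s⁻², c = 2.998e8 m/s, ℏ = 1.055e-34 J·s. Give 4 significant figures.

Planck pressure: p_P = c⁷/(ℏG²) = 4.632e113 Pa.
2.50e16 / 4.632e113 = 5.397e-98

5.397e-98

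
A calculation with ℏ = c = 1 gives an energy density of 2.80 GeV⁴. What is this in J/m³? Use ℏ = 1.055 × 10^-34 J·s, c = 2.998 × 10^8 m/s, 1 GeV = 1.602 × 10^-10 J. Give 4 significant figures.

5.828 × 10^37 J/m³

[E]/[L]³ = [E]⁴/(ℏc)³; restore (ℏc)⁻³.
1 GeV⁴ → 1/(ℏc)³ × (1 GeV in J)⁴ = 2.082 × 10^37 J/m³.
Result: 2.80 × 2.082 × 10^37 = 5.828 × 10^37 J/m³.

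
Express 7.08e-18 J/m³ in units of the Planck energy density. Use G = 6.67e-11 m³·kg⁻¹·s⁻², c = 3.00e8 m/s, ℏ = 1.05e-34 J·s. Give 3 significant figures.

1.51e-131

Planck energy density: u_P = c⁷/(ℏG²) = 4.68e113 J/m³.
7.08e-18 / 4.68e113 = 1.51e-131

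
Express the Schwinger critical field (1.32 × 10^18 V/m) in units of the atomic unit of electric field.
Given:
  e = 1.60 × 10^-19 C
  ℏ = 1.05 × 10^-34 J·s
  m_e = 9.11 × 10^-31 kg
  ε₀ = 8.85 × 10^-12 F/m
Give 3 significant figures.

2.54 × 10^6

atomic unit of electric field: E_au = E_h/(e a₀) = m_e²e⁵/((4πε₀)³ℏ⁴) = 5.20 × 10^11 V/m.
1.32 × 10^18 / 5.20 × 10^11 = 2.54 × 10^6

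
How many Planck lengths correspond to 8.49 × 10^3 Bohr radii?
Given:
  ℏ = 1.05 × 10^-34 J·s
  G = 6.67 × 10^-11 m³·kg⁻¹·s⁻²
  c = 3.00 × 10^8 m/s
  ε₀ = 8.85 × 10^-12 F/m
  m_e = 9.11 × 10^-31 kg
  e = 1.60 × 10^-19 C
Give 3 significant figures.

2.77 × 10^28

Bohr radius: a₀ = 4πε₀ℏ²/(m_e e²) = 5.26 × 10^-11 m
Planck length: ℓ_P = √(ℏG/c³) = 1.61 × 10^-35 m
8.49 × 10^3 × 5.26 × 10^-11 / 1.61 × 10^-35 = 2.77 × 10^28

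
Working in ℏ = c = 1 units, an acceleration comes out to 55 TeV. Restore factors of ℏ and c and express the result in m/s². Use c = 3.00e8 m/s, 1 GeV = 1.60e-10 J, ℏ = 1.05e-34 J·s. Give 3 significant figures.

2.51e37 m/s²

Acceleration is [L]/[T]² = c·[E]/ℏ.
1 GeV → c/ℏ × (1 GeV in J) = 4.57e32 m/s².
Convert the energy scale: 55 TeV = 5.50e4 GeV.
Result: 5.50e4 × 4.57e32 = 2.51e37 m/s².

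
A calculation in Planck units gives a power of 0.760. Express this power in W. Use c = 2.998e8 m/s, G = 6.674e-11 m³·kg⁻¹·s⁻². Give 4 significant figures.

One Planck power: P_P = c⁵/G = 3.629e52 W.
0.760 × 3.629e52 W = 2.758e52 W

2.758e52 W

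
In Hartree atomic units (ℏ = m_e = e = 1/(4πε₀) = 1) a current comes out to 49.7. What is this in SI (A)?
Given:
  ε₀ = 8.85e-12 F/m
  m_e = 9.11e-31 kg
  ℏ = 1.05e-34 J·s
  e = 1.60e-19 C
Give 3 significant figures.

One atomic unit of electric current: I_au = e E_h/ℏ = m_e e⁵/((4πε₀)²ℏ³) = 6.67e-3 A.
49.7 × 6.67e-3 A = 0.332 A

0.332 A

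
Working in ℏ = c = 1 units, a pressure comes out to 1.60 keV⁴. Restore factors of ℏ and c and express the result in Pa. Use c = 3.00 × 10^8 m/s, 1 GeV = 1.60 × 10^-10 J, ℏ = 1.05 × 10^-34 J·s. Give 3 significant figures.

Pressure is [E]/[L]³ = [E]⁴/(ℏc)³.
1 GeV⁴ → 1/(ℏc)³ × (1 GeV in J)⁴ = 2.10 × 10^37 Pa.
Convert the energy scale: 1.60 keV⁴ = 1.60 × 10^-24 GeV⁴.
Result: 1.60 × 10^-24 × 2.10 × 10^37 = 3.35 × 10^13 Pa.

3.35 × 10^13 Pa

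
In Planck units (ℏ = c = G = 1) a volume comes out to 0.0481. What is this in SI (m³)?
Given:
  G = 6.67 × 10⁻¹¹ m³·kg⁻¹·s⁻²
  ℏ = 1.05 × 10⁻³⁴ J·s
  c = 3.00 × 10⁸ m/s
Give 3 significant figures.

2.01 × 10⁻¹⁰⁶ m³

One Planck volume: V_P = (ℏG/c³)^(3/2) = 4.18 × 10⁻¹⁰⁵ m³.
0.0481 × 4.18 × 10⁻¹⁰⁵ m³ = 2.01 × 10⁻¹⁰⁶ m³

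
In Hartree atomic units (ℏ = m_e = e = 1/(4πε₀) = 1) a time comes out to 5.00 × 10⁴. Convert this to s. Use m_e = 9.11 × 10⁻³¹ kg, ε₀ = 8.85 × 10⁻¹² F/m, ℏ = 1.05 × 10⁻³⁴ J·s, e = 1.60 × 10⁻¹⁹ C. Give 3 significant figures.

One atomic unit of time: τ_au = (4πε₀)²ℏ³/(m_e e⁴) = 2.40 × 10⁻¹⁷ s.
5.00 × 10⁴ × 2.40 × 10⁻¹⁷ s = 1.20 × 10⁻¹² s

1.20 × 10⁻¹² s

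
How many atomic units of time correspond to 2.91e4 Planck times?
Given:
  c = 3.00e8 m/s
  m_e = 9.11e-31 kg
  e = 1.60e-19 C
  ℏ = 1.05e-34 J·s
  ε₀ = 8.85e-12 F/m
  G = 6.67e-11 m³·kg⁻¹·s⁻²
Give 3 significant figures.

6.51e-23

Planck time: t_P = √(ℏG/c⁵) = 5.37e-44 s
atomic unit of time: τ_au = (4πε₀)²ℏ³/(m_e e⁴) = 2.40e-17 s
2.91e4 × 5.37e-44 / 2.40e-17 = 6.51e-23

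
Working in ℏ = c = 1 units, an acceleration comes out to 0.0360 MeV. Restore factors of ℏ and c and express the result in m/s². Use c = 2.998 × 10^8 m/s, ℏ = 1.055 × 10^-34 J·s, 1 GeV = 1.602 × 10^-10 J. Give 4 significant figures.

1.639 × 10^28 m/s²

Acceleration is [L]/[T]² = c·[E]/ℏ.
1 GeV → c/ℏ × (1 GeV in J) = 4.552 × 10^32 m/s².
Convert the energy scale: 0.0360 MeV = 3.60 × 10^-5 GeV.
Result: 3.60 × 10^-5 × 4.552 × 10^32 = 1.639 × 10^28 m/s².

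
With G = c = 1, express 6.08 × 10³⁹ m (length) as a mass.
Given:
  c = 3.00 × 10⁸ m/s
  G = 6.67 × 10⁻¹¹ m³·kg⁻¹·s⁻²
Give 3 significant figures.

Length → mass via c²/G.
6.08 × 10³⁹ m × (c²/G) = 8.20 × 10⁶⁶ kg

8.20 × 10⁶⁶ kg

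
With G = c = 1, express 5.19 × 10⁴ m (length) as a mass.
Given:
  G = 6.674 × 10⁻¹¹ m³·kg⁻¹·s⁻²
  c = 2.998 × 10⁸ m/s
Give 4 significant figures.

6.989 × 10³¹ kg

Length → mass via c²/G.
5.19 × 10⁴ m × (c²/G) = 6.989 × 10³¹ kg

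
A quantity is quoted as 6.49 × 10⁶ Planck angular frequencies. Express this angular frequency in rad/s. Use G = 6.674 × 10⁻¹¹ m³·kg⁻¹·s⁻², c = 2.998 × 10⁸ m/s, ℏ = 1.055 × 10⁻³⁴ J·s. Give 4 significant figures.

1.204 × 10⁵⁰ rad/s

One Planck angular frequency: ω_P = √(c⁵/(ℏG)) = 1.855 × 10⁴³ rad/s.
6.49 × 10⁶ × 1.855 × 10⁴³ rad/s = 1.204 × 10⁵⁰ rad/s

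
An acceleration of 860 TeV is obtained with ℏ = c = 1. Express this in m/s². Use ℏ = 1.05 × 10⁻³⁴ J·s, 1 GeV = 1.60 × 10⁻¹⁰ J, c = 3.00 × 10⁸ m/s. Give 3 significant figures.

3.93 × 10³⁸ m/s²

Acceleration is [L]/[T]² = c·[E]/ℏ.
1 GeV → c/ℏ × (1 GeV in J) = 4.57 × 10³² m/s².
Convert the energy scale: 860 TeV = 8.60 × 10⁵ GeV.
Result: 8.60 × 10⁵ × 4.57 × 10³² = 3.93 × 10³⁸ m/s².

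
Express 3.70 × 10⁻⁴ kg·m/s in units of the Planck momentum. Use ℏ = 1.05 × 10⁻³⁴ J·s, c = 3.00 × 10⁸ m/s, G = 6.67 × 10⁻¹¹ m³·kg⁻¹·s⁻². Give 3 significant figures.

Planck momentum: p_P = √(ℏc³/G) = 6.52 kg·m/s.
3.70 × 10⁻⁴ / 6.52 = 5.68 × 10⁻⁵

5.68 × 10⁻⁵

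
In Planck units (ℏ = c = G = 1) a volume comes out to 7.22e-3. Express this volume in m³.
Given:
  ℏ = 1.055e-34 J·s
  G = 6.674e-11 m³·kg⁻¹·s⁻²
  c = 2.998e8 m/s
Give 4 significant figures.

One Planck volume: V_P = (ℏG/c³)^(3/2) = 4.224e-105 m³.
7.22e-3 × 4.224e-105 m³ = 3.050e-107 m³

3.050e-107 m³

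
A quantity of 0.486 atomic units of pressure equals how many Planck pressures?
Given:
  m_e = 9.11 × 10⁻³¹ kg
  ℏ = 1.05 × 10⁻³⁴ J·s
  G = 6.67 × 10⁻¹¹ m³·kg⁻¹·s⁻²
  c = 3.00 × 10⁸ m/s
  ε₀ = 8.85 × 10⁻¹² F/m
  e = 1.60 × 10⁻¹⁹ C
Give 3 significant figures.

atomic unit of pressure: P_au = E_h/a₀³ = m_e⁴e¹⁰/((4πε₀)⁵ℏ⁸) = 3.01 × 10¹³ Pa
Planck pressure: p_P = c⁷/(ℏG²) = 4.68 × 10¹¹³ Pa
0.486 × 3.01 × 10¹³ / 4.68 × 10¹¹³ = 3.13 × 10⁻¹⁰¹

3.13 × 10⁻¹⁰¹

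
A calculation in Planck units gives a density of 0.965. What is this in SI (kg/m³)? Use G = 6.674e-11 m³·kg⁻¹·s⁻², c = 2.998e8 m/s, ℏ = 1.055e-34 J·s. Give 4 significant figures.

One Planck density: ρ_P = c⁵/(ℏG²) = 5.154e96 kg/m³.
0.965 × 5.154e96 kg/m³ = 4.973e96 kg/m³

4.973e96 kg/m³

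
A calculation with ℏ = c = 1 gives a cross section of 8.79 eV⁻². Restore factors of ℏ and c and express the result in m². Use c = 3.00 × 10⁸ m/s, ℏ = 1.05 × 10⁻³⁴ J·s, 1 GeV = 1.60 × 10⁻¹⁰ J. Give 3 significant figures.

3.41 × 10⁻¹³ m²

Area is [L]² = [E]⁻²·(ℏc)²; restore (ℏc)².
1 GeV⁻² → (ℏc)² × (1 GeV in J)⁻² = 3.88 × 10⁻³² m².
Convert the energy scale: 8.79 eV⁻² = 8.79 × 10¹⁸ GeV⁻².
Result: 8.79 × 10¹⁸ × 3.88 × 10⁻³² = 3.41 × 10⁻¹³ m².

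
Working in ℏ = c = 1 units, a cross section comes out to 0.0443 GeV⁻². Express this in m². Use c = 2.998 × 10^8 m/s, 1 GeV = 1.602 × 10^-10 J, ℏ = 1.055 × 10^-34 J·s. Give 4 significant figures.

Area is [L]² = [E]⁻²·(ℏc)²; restore (ℏc)².
1 GeV⁻² → (ℏc)² × (1 GeV in J)⁻² = 3.898 × 10^-32 m².
Result: 0.0443 × 3.898 × 10^-32 = 1.727 × 10^-33 m².

1.727 × 10^-33 m²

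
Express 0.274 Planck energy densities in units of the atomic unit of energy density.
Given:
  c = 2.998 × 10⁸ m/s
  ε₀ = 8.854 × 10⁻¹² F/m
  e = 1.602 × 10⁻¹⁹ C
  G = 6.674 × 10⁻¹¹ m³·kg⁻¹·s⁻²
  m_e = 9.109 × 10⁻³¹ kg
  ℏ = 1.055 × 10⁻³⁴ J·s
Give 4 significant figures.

4.333 × 10⁹⁹

Planck energy density: u_P = c⁷/(ℏG²) = 4.632 × 10¹¹³ J/m³
atomic unit of energy density: u_au = E_h/a₀³ = m_e⁴e¹⁰/((4πε₀)⁵ℏ⁸) = 2.929 × 10¹³ J/m³
0.274 × 4.632 × 10¹¹³ / 2.929 × 10¹³ = 4.333 × 10⁹⁹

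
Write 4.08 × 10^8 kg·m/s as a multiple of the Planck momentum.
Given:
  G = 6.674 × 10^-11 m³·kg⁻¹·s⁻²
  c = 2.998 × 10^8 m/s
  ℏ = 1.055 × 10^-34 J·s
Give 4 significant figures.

6.251 × 10^7

Planck momentum: p_P = √(ℏc³/G) = 6.527 kg·m/s.
4.08 × 10^8 / 6.527 = 6.251 × 10^7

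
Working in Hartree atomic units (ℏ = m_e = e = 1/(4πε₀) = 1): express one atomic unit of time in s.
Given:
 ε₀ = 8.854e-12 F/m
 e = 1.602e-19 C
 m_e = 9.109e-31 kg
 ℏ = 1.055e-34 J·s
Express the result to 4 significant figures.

Dimensional analysis gives τ_au = (4πε₀)²ℏ³/(m_e e⁴).
E_h = 4.354e-18 J
ℏ/E_h = 2.423e-17 s

2.423e-17 s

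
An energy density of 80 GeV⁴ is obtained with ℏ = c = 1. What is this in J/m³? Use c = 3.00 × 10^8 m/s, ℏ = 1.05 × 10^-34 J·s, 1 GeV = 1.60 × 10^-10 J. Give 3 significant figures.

1.68 × 10^39 J/m³

[E]/[L]³ = [E]⁴/(ℏc)³; restore (ℏc)⁻³.
1 GeV⁴ → 1/(ℏc)³ × (1 GeV in J)⁴ = 2.10 × 10^37 J/m³.
Result: 80 × 2.10 × 10^37 = 1.68 × 10^39 J/m³.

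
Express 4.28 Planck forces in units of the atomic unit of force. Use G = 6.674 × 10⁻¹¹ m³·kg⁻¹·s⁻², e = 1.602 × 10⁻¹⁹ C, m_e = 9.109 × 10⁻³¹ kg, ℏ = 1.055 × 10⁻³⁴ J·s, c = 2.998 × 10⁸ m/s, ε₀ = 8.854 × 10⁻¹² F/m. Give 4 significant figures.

Planck force: F_P = c⁴/G = 1.210 × 10⁴⁴ N
atomic unit of force: F_au = E_h/a₀ = m_e²e⁶/((4πε₀)³ℏ⁴) = 8.220 × 10⁻⁸ N
4.28 × 1.210 × 10⁴⁴ / 8.220 × 10⁻⁸ = 6.303 × 10⁵¹

6.303 × 10⁵¹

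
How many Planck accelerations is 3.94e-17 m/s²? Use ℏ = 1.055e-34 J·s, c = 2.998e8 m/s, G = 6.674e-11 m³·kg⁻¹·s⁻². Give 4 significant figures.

7.086e-69

Planck acceleration: a_P = √(c⁷/(ℏG)) = 5.560e51 m/s².
3.94e-17 / 5.560e51 = 7.086e-69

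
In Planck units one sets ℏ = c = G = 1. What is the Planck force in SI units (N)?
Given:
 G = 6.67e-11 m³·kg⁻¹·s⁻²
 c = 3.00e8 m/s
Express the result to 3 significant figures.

1.21e44 N

F_P = c⁴/G
  = 8.10e33 / 6.67e-11
  = 1.21e44 N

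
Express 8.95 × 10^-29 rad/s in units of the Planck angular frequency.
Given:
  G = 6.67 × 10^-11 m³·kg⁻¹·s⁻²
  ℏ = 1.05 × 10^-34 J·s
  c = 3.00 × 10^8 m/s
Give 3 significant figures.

Planck angular frequency: ω_P = √(c⁵/(ℏG)) = 1.86 × 10^43 rad/s.
8.95 × 10^-29 / 1.86 × 10^43 = 4.80 × 10^-72

4.80 × 10^-72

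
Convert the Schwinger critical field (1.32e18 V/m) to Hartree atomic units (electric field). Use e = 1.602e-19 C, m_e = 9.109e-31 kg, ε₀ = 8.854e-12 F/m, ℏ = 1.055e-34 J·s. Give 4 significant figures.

atomic unit of electric field: E_au = E_h/(e a₀) = m_e²e⁵/((4πε₀)³ℏ⁴) = 5.131e11 V/m.
1.32e18 / 5.131e11 = 2.573e6

2.573e6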